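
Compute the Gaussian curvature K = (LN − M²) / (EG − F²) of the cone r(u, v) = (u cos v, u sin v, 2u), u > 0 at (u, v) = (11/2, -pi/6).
K = 0

Coefficients of the first fundamental form: E = 5, F = 0, G = u^2.
Coefficients of the second fundamental form: L = 0, M = 0, N = 2*sqrt(5)*u^2/(5*Abs(u)).
Assemble K = (LN − M²)/(EG − F²) = 0. At (u, v) = (11/2, -pi/6): K = 0.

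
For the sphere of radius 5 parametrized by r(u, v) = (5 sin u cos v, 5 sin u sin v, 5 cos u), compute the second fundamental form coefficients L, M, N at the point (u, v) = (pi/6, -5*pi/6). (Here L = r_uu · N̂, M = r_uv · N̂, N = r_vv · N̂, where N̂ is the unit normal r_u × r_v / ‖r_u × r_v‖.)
L = -5;  M = 0;  N = -5/4

Compute the unit normal N̂(u, v) = (sin(u)^2*cos(v)/Abs(sin(u)), sin(u)^2*sin(v)/Abs(sin(u)), sin(2*u)/(2*Abs(sin(u)))), and the second partials r_uu, r_uv, r_vv. Take dot products:
  L(u, v) = r_uu · N̂ = -5*sin(u)/Abs(sin(u)),
  M(u, v) = r_uv · N̂ = 0,
  N(u, v) = r_vv · N̂ = -5*sin(u)^3/Abs(sin(u)).
Evaluating at (u, v) = (pi/6, -5*pi/6):
  L = -5, M = 0, N = -5/4.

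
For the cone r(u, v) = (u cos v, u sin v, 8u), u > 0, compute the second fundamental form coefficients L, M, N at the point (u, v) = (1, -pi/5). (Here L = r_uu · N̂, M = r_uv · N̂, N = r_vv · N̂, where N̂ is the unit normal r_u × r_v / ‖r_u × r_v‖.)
L = 0;  M = 0;  N = 8*sqrt(65)/65

Compute the unit normal N̂(u, v) = (-8*sqrt(65)*u*cos(v)/(65*Abs(u)), -8*sqrt(65)*u*sin(v)/(65*Abs(u)), sqrt(65)*u/(65*Abs(u))), and the second partials r_uu, r_uv, r_vv. Take dot products:
  L(u, v) = r_uu · N̂ = 0,
  M(u, v) = r_uv · N̂ = 0,
  N(u, v) = r_vv · N̂ = 8*sqrt(65)*u^2/(65*Abs(u)).
Evaluating at (u, v) = (1, -pi/5):
  L = 0, M = 0, N = 8*sqrt(65)/65.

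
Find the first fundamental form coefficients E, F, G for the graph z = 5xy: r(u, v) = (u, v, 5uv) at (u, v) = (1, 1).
E = 26;  F = 25;  G = 26

Partials: r_u = (1, 0, 5*v), r_v = (0, 1, 5*u). As functions of (u, v):
  E = r_u · r_u = 25*v^2 + 1,
  F = r_u · r_v = 25*u*v,
  G = r_v · r_v = 25*u^2 + 1.
Evaluating at (u, v) = (1, 1): E = 26, F = 25, G = 26.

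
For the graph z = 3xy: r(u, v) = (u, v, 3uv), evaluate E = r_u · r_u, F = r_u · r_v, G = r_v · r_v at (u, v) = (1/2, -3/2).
E = 85/4;  F = -27/4;  G = 13/4

Partials: r_u = (1, 0, 3*v), r_v = (0, 1, 3*u). As functions of (u, v):
  E = r_u · r_u = 9*v^2 + 1,
  F = r_u · r_v = 9*u*v,
  G = r_v · r_v = 9*u^2 + 1.
Evaluating at (u, v) = (1/2, -3/2): E = 85/4, F = -27/4, G = 13/4.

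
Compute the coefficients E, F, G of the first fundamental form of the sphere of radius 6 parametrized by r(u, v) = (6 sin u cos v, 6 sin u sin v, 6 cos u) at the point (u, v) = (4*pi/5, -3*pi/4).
E = 36;  F = 0;  G = 45/2 - 9*sqrt(5)/2

Partials: r_u = (6*cos(u)*cos(v), 6*sin(v)*cos(u), -6*sin(u)), r_v = (-6*sin(u)*sin(v), 6*sin(u)*cos(v), 0). As functions of (u, v):
  E = r_u · r_u = 36,
  F = r_u · r_v = 0,
  G = r_v · r_v = 36*sin(u)^2.
Evaluating at (u, v) = (4*pi/5, -3*pi/4): E = 36, F = 0, G = 45/2 - 9*sqrt(5)/2.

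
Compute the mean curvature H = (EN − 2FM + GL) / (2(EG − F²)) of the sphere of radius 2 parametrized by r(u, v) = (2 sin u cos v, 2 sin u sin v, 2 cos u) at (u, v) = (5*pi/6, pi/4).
H = -1/2

With E = 4, F = 0, G = 4*sin(u)^2, L = -2*sin(u)/Abs(sin(u)), M = 0, N = -2*sin(u)^3/Abs(sin(u)), assemble
  H = (EN − 2FM + GL) / (2(EG − F²)) = -sin(u)/(2*Abs(sin(u))).
At (u, v) = (5*pi/6, pi/4): H = -1/2.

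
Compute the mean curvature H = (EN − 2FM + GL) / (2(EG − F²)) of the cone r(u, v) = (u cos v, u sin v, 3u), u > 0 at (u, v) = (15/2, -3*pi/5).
H = sqrt(10)/50

With E = 10, F = 0, G = u^2, L = 0, M = 0, N = 3*sqrt(10)*u^2/(10*Abs(u)), assemble
  H = (EN − 2FM + GL) / (2(EG − F²)) = 3*sqrt(10)/(20*Abs(u)).
At (u, v) = (15/2, -3*pi/5): H = sqrt(10)/50.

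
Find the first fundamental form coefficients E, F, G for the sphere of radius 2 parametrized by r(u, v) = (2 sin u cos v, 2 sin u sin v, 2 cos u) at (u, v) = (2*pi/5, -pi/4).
E = 4;  F = 0;  G = sqrt(5)/2 + 5/2

Partials: r_u = (2*cos(u)*cos(v), 2*sin(v)*cos(u), -2*sin(u)), r_v = (-2*sin(u)*sin(v), 2*sin(u)*cos(v), 0). As functions of (u, v):
  E = r_u · r_u = 4,
  F = r_u · r_v = 0,
  G = r_v · r_v = 4*sin(u)^2.
Evaluating at (u, v) = (2*pi/5, -pi/4): E = 4, F = 0, G = sqrt(5)/2 + 5/2.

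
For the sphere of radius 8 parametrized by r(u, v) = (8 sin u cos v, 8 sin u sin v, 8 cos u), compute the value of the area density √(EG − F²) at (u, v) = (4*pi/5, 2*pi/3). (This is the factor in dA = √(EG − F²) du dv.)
√(EG − F²)|_{(4*pi/5, 2*pi/3)} = 16*sqrt(10 - 2*sqrt(5))

E = 64, F = 0, G = 64*sin(u)^2, so EG − F² = 4096*sin(u)^2. Taking the positive square root: √(EG − F²) = 64*Abs(sin(u)). At (u, v) = (4*pi/5, 2*pi/3): 16*sqrt(10 - 2*sqrt(5)).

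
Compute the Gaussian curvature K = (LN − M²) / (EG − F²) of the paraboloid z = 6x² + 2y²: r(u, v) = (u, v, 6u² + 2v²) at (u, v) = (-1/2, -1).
K = 48/2809

Coefficients of the first fundamental form: E = 144*u^2 + 1, F = 48*u*v, G = 16*v^2 + 1.
Coefficients of the second fundamental form: L = 12/sqrt(144*u^2 + 16*v^2 + 1), M = 0, N = 4/sqrt(144*u^2 + 16*v^2 + 1).
Assemble K = (LN − M²)/(EG − F²) = 48/(20736*u^4 + 4608*u^2*v^2 + 288*u^2 + 256*v^4 + 32*v^2 + 1). At (u, v) = (-1/2, -1): K = 48/2809.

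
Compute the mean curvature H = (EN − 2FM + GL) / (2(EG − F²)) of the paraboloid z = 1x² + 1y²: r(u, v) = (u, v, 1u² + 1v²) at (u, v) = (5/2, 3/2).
H = 36*sqrt(35)/1225

With E = 4*u^2 + 1, F = 4*u*v, G = 4*v^2 + 1, L = 2/sqrt(4*u^2 + 4*v^2 + 1), M = 0, N = 2/sqrt(4*u^2 + 4*v^2 + 1), assemble
  H = (EN − 2FM + GL) / (2(EG − F²)) = 2*(2*u^2 + 2*v^2 + 1)/(4*u^2 + 4*v^2 + 1)^(3/2).
At (u, v) = (5/2, 3/2): H = 36*sqrt(35)/1225.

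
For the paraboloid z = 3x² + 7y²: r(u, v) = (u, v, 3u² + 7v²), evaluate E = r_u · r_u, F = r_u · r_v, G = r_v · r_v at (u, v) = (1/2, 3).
E = 10;  F = 126;  G = 1765

Partials: r_u = (1, 0, 6*u), r_v = (0, 1, 14*v). As functions of (u, v):
  E = r_u · r_u = 36*u^2 + 1,
  F = r_u · r_v = 84*u*v,
  G = r_v · r_v = 196*v^2 + 1.
Evaluating at (u, v) = (1/2, 3): E = 10, F = 126, G = 1765.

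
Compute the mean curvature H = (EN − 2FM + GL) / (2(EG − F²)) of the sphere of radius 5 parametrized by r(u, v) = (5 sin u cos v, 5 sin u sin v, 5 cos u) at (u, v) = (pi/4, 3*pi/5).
H = -1/5

With E = 25, F = 0, G = 25*sin(u)^2, L = -5*sin(u)/Abs(sin(u)), M = 0, N = -5*sin(u)^3/Abs(sin(u)), assemble
  H = (EN − 2FM + GL) / (2(EG − F²)) = -sin(u)/(5*Abs(sin(u))).
At (u, v) = (pi/4, 3*pi/5): H = -1/5.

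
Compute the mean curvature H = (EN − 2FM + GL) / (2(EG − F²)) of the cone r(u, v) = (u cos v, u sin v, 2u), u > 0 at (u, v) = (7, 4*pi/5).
H = sqrt(5)/35

With E = 5, F = 0, G = u^2, L = 0, M = 0, N = 2*sqrt(5)*u^2/(5*Abs(u)), assemble
  H = (EN − 2FM + GL) / (2(EG − F²)) = sqrt(5)/(5*Abs(u)).
At (u, v) = (7, 4*pi/5): H = sqrt(5)/35.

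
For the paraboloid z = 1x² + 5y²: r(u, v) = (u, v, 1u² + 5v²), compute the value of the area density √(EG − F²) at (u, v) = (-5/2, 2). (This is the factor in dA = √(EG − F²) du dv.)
√(EG − F²)|_{(-5/2, 2)} = sqrt(426)

E = 4*u^2 + 1, F = 20*u*v, G = 100*v^2 + 1, so EG − F² = 4*u^2 + 100*v^2 + 1. Taking the positive square root: √(EG − F²) = sqrt(4*u^2 + 100*v^2 + 1). At (u, v) = (-5/2, 2): sqrt(426).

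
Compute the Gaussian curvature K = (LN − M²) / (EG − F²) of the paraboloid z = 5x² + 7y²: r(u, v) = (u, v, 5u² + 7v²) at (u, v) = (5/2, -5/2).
K = 140/3426201

Coefficients of the first fundamental form: E = 100*u^2 + 1, F = 140*u*v, G = 196*v^2 + 1.
Coefficients of the second fundamental form: L = 10/sqrt(100*u^2 + 196*v^2 + 1), M = 0, N = 14/sqrt(100*u^2 + 196*v^2 + 1).
Assemble K = (LN − M²)/(EG − F²) = 140/(10000*u^4 + 39200*u^2*v^2 + 200*u^2 + 38416*v^4 + 392*v^2 + 1). At (u, v) = (5/2, -5/2): K = 140/3426201.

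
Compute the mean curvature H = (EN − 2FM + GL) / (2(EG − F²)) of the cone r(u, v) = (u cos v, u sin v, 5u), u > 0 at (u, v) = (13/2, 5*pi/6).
H = 5*sqrt(26)/338

With E = 26, F = 0, G = u^2, L = 0, M = 0, N = 5*sqrt(26)*u^2/(26*Abs(u)), assemble
  H = (EN − 2FM + GL) / (2(EG − F²)) = 5*sqrt(26)/(52*Abs(u)).
At (u, v) = (13/2, 5*pi/6): H = 5*sqrt(26)/338.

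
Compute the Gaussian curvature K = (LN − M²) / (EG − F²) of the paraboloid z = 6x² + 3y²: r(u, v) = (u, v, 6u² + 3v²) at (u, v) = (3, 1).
K = 72/1776889

Coefficients of the first fundamental form: E = 144*u^2 + 1, F = 72*u*v, G = 36*v^2 + 1.
Coefficients of the second fundamental form: L = 12/sqrt(144*u^2 + 36*v^2 + 1), M = 0, N = 6/sqrt(144*u^2 + 36*v^2 + 1).
Assemble K = (LN − M²)/(EG − F²) = 72/(20736*u^4 + 10368*u^2*v^2 + 288*u^2 + 1296*v^4 + 72*v^2 + 1). At (u, v) = (3, 1): K = 72/1776889.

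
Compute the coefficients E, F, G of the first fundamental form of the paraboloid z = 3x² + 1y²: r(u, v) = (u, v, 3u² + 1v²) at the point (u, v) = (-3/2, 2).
E = 82;  F = -36;  G = 17

Partials: r_u = (1, 0, 6*u), r_v = (0, 1, 2*v). As functions of (u, v):
  E = r_u · r_u = 36*u^2 + 1,
  F = r_u · r_v = 12*u*v,
  G = r_v · r_v = 4*v^2 + 1.
Evaluating at (u, v) = (-3/2, 2): E = 82, F = -36, G = 17.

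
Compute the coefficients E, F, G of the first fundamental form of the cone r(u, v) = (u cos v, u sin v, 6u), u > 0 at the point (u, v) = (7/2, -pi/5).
E = 37;  F = 0;  G = 49/4

Partials: r_u = (cos(v), sin(v), 6), r_v = (-u*sin(v), u*cos(v), 0). As functions of (u, v):
  E = r_u · r_u = 37,
  F = r_u · r_v = 0,
  G = r_v · r_v = u^2.
Evaluating at (u, v) = (7/2, -pi/5): E = 37, F = 0, G = 49/4.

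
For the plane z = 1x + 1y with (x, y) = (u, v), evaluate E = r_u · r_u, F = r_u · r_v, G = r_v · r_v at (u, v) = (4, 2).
E = 2;  F = 1;  G = 2

Partials: r_u = (1, 0, 1), r_v = (0, 1, 1). As functions of (u, v):
  E = r_u · r_u = 2,
  F = r_u · r_v = 1,
  G = r_v · r_v = 2.
Evaluating at (u, v) = (4, 2): E = 2, F = 1, G = 2.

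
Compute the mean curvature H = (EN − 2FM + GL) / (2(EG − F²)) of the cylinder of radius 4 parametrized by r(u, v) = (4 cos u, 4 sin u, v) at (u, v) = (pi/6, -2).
H = -1/8

With E = 16, F = 0, G = 1, L = -4, M = 0, N = 0, assemble
  H = (EN − 2FM + GL) / (2(EG − F²)) = -1/8.
At (u, v) = (pi/6, -2): H = -1/8.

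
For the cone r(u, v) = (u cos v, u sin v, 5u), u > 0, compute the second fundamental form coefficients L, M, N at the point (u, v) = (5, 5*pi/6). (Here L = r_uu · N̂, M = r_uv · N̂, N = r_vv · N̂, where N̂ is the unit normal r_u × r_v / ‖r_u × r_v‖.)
L = 0;  M = 0;  N = 25*sqrt(26)/26

Compute the unit normal N̂(u, v) = (-5*sqrt(26)*u*cos(v)/(26*Abs(u)), -5*sqrt(26)*u*sin(v)/(26*Abs(u)), sqrt(26)*u/(26*Abs(u))), and the second partials r_uu, r_uv, r_vv. Take dot products:
  L(u, v) = r_uu · N̂ = 0,
  M(u, v) = r_uv · N̂ = 0,
  N(u, v) = r_vv · N̂ = 5*sqrt(26)*u^2/(26*Abs(u)).
Evaluating at (u, v) = (5, 5*pi/6):
  L = 0, M = 0, N = 25*sqrt(26)/26.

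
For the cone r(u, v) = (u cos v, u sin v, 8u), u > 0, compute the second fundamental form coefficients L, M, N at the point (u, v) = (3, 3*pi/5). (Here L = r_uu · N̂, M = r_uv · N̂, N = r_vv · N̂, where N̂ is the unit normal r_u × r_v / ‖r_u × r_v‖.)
L = 0;  M = 0;  N = 24*sqrt(65)/65

Compute the unit normal N̂(u, v) = (-8*sqrt(65)*u*cos(v)/(65*Abs(u)), -8*sqrt(65)*u*sin(v)/(65*Abs(u)), sqrt(65)*u/(65*Abs(u))), and the second partials r_uu, r_uv, r_vv. Take dot products:
  L(u, v) = r_uu · N̂ = 0,
  M(u, v) = r_uv · N̂ = 0,
  N(u, v) = r_vv · N̂ = 8*sqrt(65)*u^2/(65*Abs(u)).
Evaluating at (u, v) = (3, 3*pi/5):
  L = 0, M = 0, N = 24*sqrt(65)/65.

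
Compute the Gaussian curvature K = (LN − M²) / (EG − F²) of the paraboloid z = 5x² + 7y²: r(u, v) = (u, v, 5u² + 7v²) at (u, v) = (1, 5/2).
K = 35/439569

Coefficients of the first fundamental form: E = 100*u^2 + 1, F = 140*u*v, G = 196*v^2 + 1.
Coefficients of the second fundamental form: L = 10/sqrt(100*u^2 + 196*v^2 + 1), M = 0, N = 14/sqrt(100*u^2 + 196*v^2 + 1).
Assemble K = (LN − M²)/(EG − F²) = 140/(10000*u^4 + 39200*u^2*v^2 + 200*u^2 + 38416*v^4 + 392*v^2 + 1). At (u, v) = (1, 5/2): K = 35/439569.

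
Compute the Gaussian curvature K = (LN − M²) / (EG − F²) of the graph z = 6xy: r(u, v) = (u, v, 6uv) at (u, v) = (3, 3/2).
K = -9/41209

Coefficients of the first fundamental form: E = 36*v^2 + 1, F = 36*u*v, G = 36*u^2 + 1.
Coefficients of the second fundamental form: L = 0, M = 6/sqrt(36*u^2 + 36*v^2 + 1), N = 0.
Assemble K = (LN − M²)/(EG − F²) = -36/(1296*u^4 + 2592*u^2*v^2 + 72*u^2 + 1296*v^4 + 72*v^2 + 1). At (u, v) = (3, 3/2): K = -9/41209.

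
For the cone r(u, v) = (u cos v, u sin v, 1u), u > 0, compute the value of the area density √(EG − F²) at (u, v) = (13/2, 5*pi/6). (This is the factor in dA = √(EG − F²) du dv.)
√(EG − F²)|_{(13/2, 5*pi/6)} = 13*sqrt(2)/2

E = 2, F = 0, G = u^2, so EG − F² = 2*u^2. Taking the positive square root: √(EG − F²) = sqrt(2)*Abs(u). At (u, v) = (13/2, 5*pi/6): 13*sqrt(2)/2.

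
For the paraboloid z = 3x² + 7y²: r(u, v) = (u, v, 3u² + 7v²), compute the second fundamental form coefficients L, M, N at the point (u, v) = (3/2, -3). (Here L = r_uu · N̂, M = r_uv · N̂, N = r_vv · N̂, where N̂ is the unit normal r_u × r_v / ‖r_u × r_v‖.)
L = 3*sqrt(1846)/923;  M = 0;  N = 7*sqrt(1846)/923

Compute the unit normal N̂(u, v) = (-6*u/sqrt(36*u^2 + 196*v^2 + 1), -14*v/sqrt(36*u^2 + 196*v^2 + 1), 1/sqrt(36*u^2 + 196*v^2 + 1)), and the second partials r_uu, r_uv, r_vv. Take dot products:
  L(u, v) = r_uu · N̂ = 6/sqrt(36*u^2 + 196*v^2 + 1),
  M(u, v) = r_uv · N̂ = 0,
  N(u, v) = r_vv · N̂ = 14/sqrt(36*u^2 + 196*v^2 + 1).
Evaluating at (u, v) = (3/2, -3):
  L = 3*sqrt(1846)/923, M = 0, N = 7*sqrt(1846)/923.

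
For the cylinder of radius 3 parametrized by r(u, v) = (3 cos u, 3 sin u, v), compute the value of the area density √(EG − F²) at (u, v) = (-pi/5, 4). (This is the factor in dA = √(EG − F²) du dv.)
√(EG − F²)|_{(-pi/5, 4)} = 3

E = 9, F = 0, G = 1, so EG − F² = 9. Taking the positive square root: √(EG − F²) = 3. At (u, v) = (-pi/5, 4): 3.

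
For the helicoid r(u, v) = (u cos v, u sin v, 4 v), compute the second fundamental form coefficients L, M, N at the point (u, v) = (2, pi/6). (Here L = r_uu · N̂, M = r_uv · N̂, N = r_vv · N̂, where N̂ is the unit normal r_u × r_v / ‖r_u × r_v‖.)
L = 0;  M = -2*sqrt(5)/5;  N = 0

Compute the unit normal N̂(u, v) = (4*sin(v)/sqrt(u^2 + 16), -4*cos(v)/sqrt(u^2 + 16), u/sqrt(u^2 + 16)), and the second partials r_uu, r_uv, r_vv. Take dot products:
  L(u, v) = r_uu · N̂ = 0,
  M(u, v) = r_uv · N̂ = -4/sqrt(u^2 + 16),
  N(u, v) = r_vv · N̂ = 0.
Evaluating at (u, v) = (2, pi/6):
  L = 0, M = -2*sqrt(5)/5, N = 0.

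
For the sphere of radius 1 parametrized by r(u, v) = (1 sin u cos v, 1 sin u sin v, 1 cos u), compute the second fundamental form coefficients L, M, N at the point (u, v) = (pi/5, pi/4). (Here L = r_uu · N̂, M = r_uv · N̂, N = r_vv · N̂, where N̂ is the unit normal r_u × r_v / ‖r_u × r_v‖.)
L = -1;  M = 0;  N = -5/8 + sqrt(5)/8

Compute the unit normal N̂(u, v) = (sin(u)^2*cos(v)/Abs(sin(u)), sin(u)^2*sin(v)/Abs(sin(u)), sin(2*u)/(2*Abs(sin(u)))), and the second partials r_uu, r_uv, r_vv. Take dot products:
  L(u, v) = r_uu · N̂ = -sin(u)/Abs(sin(u)),
  M(u, v) = r_uv · N̂ = 0,
  N(u, v) = r_vv · N̂ = -sin(u)^3/Abs(sin(u)).
Evaluating at (u, v) = (pi/5, pi/4):
  L = -1, M = 0, N = -5/8 + sqrt(5)/8.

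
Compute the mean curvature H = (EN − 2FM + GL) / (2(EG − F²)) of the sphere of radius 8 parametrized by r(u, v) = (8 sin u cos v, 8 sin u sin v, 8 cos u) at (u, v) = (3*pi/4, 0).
H = -1/8

With E = 64, F = 0, G = 64*sin(u)^2, L = -8*sin(u)/Abs(sin(u)), M = 0, N = -8*sin(u)^3/Abs(sin(u)), assemble
  H = (EN − 2FM + GL) / (2(EG − F²)) = -sin(u)/(8*Abs(sin(u))).
At (u, v) = (3*pi/4, 0): H = -1/8.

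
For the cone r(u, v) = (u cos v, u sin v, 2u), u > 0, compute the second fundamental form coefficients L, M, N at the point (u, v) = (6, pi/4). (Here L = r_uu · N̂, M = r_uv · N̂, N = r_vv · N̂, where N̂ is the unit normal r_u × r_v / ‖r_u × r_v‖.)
L = 0;  M = 0;  N = 12*sqrt(5)/5

Compute the unit normal N̂(u, v) = (-2*sqrt(5)*u*cos(v)/(5*Abs(u)), -2*sqrt(5)*u*sin(v)/(5*Abs(u)), sqrt(5)*u/(5*Abs(u))), and the second partials r_uu, r_uv, r_vv. Take dot products:
  L(u, v) = r_uu · N̂ = 0,
  M(u, v) = r_uv · N̂ = 0,
  N(u, v) = r_vv · N̂ = 2*sqrt(5)*u^2/(5*Abs(u)).
Evaluating at (u, v) = (6, pi/4):
  L = 0, M = 0, N = 12*sqrt(5)/5.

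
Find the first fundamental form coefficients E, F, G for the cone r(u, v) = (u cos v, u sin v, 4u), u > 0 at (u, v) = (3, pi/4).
E = 17;  F = 0;  G = 9

Partials: r_u = (cos(v), sin(v), 4), r_v = (-u*sin(v), u*cos(v), 0). As functions of (u, v):
  E = r_u · r_u = 17,
  F = r_u · r_v = 0,
  G = r_v · r_v = u^2.
Evaluating at (u, v) = (3, pi/4): E = 17, F = 0, G = 9.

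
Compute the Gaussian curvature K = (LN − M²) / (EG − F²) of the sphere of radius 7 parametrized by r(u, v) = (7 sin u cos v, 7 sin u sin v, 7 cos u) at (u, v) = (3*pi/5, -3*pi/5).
K = 1/49

Coefficients of the first fundamental form: E = 49, F = 0, G = 49*sin(u)^2.
Coefficients of the second fundamental form: L = -7*sin(u)/Abs(sin(u)), M = 0, N = -7*sin(u)^3/Abs(sin(u)).
Assemble K = (LN − M²)/(EG − F²) = 1/49. At (u, v) = (3*pi/5, -3*pi/5): K = 1/49.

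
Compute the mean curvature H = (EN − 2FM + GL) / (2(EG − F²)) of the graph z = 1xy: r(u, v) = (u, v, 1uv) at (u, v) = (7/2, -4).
H = 112*sqrt(13)/4563

With E = v^2 + 1, F = u*v, G = u^2 + 1, L = 0, M = 1/sqrt(u^2 + v^2 + 1), N = 0, assemble
  H = (EN − 2FM + GL) / (2(EG − F²)) = -u*v/(u^2 + v^2 + 1)^(3/2).
At (u, v) = (7/2, -4): H = 112*sqrt(13)/4563.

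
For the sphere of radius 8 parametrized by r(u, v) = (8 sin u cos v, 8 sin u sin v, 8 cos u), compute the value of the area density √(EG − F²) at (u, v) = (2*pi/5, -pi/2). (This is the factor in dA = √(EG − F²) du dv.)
√(EG − F²)|_{(2*pi/5, -pi/2)} = 16*sqrt(2*sqrt(5) + 10)

E = 64, F = 0, G = 64*sin(u)^2, so EG − F² = 4096*sin(u)^2. Taking the positive square root: √(EG − F²) = 64*Abs(sin(u)). At (u, v) = (2*pi/5, -pi/2): 16*sqrt(2*sqrt(5) + 10).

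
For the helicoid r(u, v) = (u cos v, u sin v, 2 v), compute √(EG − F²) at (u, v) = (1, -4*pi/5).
√(EG − F²)|_{(1, -4*pi/5)} = sqrt(5)

E = 1, F = 0, G = u^2 + 4; EG − F² = u^2 + 4; √(EG − F²) = sqrt(u^2 + 4). At the given point: sqrt(5).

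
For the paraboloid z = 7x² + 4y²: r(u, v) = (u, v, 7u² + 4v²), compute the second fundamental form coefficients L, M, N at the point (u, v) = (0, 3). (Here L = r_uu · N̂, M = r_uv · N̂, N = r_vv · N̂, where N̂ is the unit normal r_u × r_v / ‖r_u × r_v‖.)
L = 14*sqrt(577)/577;  M = 0;  N = 8*sqrt(577)/577

Compute the unit normal N̂(u, v) = (-14*u/sqrt(196*u^2 + 64*v^2 + 1), -8*v/sqrt(196*u^2 + 64*v^2 + 1), 1/sqrt(196*u^2 + 64*v^2 + 1)), and the second partials r_uu, r_uv, r_vv. Take dot products:
  L(u, v) = r_uu · N̂ = 14/sqrt(196*u^2 + 64*v^2 + 1),
  M(u, v) = r_uv · N̂ = 0,
  N(u, v) = r_vv · N̂ = 8/sqrt(196*u^2 + 64*v^2 + 1).
Evaluating at (u, v) = (0, 3):
  L = 14*sqrt(577)/577, M = 0, N = 8*sqrt(577)/577.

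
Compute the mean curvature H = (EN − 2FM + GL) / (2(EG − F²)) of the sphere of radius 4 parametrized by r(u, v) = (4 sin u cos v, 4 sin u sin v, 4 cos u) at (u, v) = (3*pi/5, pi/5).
H = -1/4

With E = 16, F = 0, G = 16*sin(u)^2, L = -4*sin(u)/Abs(sin(u)), M = 0, N = -4*sin(u)^3/Abs(sin(u)), assemble
  H = (EN − 2FM + GL) / (2(EG − F²)) = -sin(u)/(4*Abs(sin(u))).
At (u, v) = (3*pi/5, pi/5): H = -1/4.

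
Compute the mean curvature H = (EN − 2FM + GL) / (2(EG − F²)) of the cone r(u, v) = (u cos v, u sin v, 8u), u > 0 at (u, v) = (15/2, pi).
H = 8*sqrt(65)/975

With E = 65, F = 0, G = u^2, L = 0, M = 0, N = 8*sqrt(65)*u^2/(65*Abs(u)), assemble
  H = (EN − 2FM + GL) / (2(EG − F²)) = 4*sqrt(65)/(65*Abs(u)).
At (u, v) = (15/2, pi): H = 8*sqrt(65)/975.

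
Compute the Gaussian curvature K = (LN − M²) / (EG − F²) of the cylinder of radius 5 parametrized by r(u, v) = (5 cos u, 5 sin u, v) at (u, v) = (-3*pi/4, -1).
K = 0

Coefficients of the first fundamental form: E = 25, F = 0, G = 1.
Coefficients of the second fundamental form: L = -5, M = 0, N = 0.
Assemble K = (LN − M²)/(EG − F²) = 0. At (u, v) = (-3*pi/4, -1): K = 0.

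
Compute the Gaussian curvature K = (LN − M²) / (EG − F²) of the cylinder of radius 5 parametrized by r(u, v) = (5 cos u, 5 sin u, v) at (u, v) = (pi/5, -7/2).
K = 0

Coefficients of the first fundamental form: E = 25, F = 0, G = 1.
Coefficients of the second fundamental form: L = -5, M = 0, N = 0.
Assemble K = (LN − M²)/(EG − F²) = 0. At (u, v) = (pi/5, -7/2): K = 0.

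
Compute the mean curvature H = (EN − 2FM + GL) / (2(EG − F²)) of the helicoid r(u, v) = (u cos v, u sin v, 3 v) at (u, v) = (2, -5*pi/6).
H = 0

With E = 1, F = 0, G = u^2 + 9, L = 0, M = -3/sqrt(u^2 + 9), N = 0, assemble
  H = (EN − 2FM + GL) / (2(EG − F²)) = 0.
At (u, v) = (2, -5*pi/6): H = 0.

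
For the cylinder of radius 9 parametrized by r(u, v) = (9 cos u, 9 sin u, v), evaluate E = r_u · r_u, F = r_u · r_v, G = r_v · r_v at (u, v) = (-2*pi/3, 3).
E = 81;  F = 0;  G = 1

Partials: r_u = (-9*sin(u), 9*cos(u), 0), r_v = (0, 0, 1). As functions of (u, v):
  E = r_u · r_u = 81,
  F = r_u · r_v = 0,
  G = r_v · r_v = 1.
Evaluating at (u, v) = (-2*pi/3, 3): E = 81, F = 0, G = 1.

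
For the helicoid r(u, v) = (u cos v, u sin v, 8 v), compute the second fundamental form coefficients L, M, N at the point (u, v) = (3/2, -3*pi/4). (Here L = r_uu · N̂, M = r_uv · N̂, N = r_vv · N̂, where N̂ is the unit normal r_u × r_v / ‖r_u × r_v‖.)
L = 0;  M = -16*sqrt(265)/265;  N = 0

Compute the unit normal N̂(u, v) = (8*sin(v)/sqrt(u^2 + 64), -8*cos(v)/sqrt(u^2 + 64), u/sqrt(u^2 + 64)), and the second partials r_uu, r_uv, r_vv. Take dot products:
  L(u, v) = r_uu · N̂ = 0,
  M(u, v) = r_uv · N̂ = -8/sqrt(u^2 + 64),
  N(u, v) = r_vv · N̂ = 0.
Evaluating at (u, v) = (3/2, -3*pi/4):
  L = 0, M = -16*sqrt(265)/265, N = 0.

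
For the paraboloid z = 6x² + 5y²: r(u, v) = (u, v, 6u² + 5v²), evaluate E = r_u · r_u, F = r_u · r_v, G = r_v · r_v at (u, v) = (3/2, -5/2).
E = 325;  F = -450;  G = 626

Partials: r_u = (1, 0, 12*u), r_v = (0, 1, 10*v). As functions of (u, v):
  E = r_u · r_u = 144*u^2 + 1,
  F = r_u · r_v = 120*u*v,
  G = r_v · r_v = 100*v^2 + 1.
Evaluating at (u, v) = (3/2, -5/2): E = 325, F = -450, G = 626.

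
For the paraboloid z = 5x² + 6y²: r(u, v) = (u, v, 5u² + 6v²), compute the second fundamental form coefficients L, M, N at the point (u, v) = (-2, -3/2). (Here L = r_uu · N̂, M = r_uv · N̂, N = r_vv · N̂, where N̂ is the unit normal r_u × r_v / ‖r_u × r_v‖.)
L = 2*sqrt(29)/29;  M = 0;  N = 12*sqrt(29)/145

Compute the unit normal N̂(u, v) = (-10*u/sqrt(100*u^2 + 144*v^2 + 1), -12*v/sqrt(100*u^2 + 144*v^2 + 1), 1/sqrt(100*u^2 + 144*v^2 + 1)), and the second partials r_uu, r_uv, r_vv. Take dot products:
  L(u, v) = r_uu · N̂ = 10/sqrt(100*u^2 + 144*v^2 + 1),
  M(u, v) = r_uv · N̂ = 0,
  N(u, v) = r_vv · N̂ = 12/sqrt(100*u^2 + 144*v^2 + 1).
Evaluating at (u, v) = (-2, -3/2):
  L = 2*sqrt(29)/29, M = 0, N = 12*sqrt(29)/145.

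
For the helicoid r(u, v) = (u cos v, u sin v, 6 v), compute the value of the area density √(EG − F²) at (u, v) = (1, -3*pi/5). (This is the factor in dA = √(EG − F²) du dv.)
√(EG − F²)|_{(1, -3*pi/5)} = sqrt(37)

E = 1, F = 0, G = u^2 + 36, so EG − F² = u^2 + 36. Taking the positive square root: √(EG − F²) = sqrt(u^2 + 36). At (u, v) = (1, -3*pi/5): sqrt(37).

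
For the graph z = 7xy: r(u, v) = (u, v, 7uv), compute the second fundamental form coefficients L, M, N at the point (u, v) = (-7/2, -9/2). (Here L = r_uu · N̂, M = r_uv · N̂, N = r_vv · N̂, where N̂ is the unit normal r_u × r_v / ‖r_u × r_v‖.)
L = 0;  M = 7*sqrt(6374)/3187;  N = 0

Compute the unit normal N̂(u, v) = (-7*v/sqrt(49*u^2 + 49*v^2 + 1), -7*u/sqrt(49*u^2 + 49*v^2 + 1), 1/sqrt(49*u^2 + 49*v^2 + 1)), and the second partials r_uu, r_uv, r_vv. Take dot products:
  L(u, v) = r_uu · N̂ = 0,
  M(u, v) = r_uv · N̂ = 7/sqrt(49*u^2 + 49*v^2 + 1),
  N(u, v) = r_vv · N̂ = 0.
Evaluating at (u, v) = (-7/2, -9/2):
  L = 0, M = 7*sqrt(6374)/3187, N = 0.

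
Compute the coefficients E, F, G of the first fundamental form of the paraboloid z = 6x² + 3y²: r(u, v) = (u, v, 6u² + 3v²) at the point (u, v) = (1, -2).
E = 145;  F = -144;  G = 145

Partials: r_u = (1, 0, 12*u), r_v = (0, 1, 6*v). As functions of (u, v):
  E = r_u · r_u = 144*u^2 + 1,
  F = r_u · r_v = 72*u*v,
  G = r_v · r_v = 36*v^2 + 1.
Evaluating at (u, v) = (1, -2): E = 145, F = -144, G = 145.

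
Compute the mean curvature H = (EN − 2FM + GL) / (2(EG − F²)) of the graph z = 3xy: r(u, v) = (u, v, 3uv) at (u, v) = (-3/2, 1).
H = 324/1331

With E = 9*v^2 + 1, F = 9*u*v, G = 9*u^2 + 1, L = 0, M = 3/sqrt(9*u^2 + 9*v^2 + 1), N = 0, assemble
  H = (EN − 2FM + GL) / (2(EG − F²)) = -27*u*v/(9*u^2 + 9*v^2 + 1)^(3/2).
At (u, v) = (-3/2, 1): H = 324/1331.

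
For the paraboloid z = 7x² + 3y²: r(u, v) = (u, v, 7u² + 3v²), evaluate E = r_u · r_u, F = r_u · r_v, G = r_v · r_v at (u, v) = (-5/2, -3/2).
E = 1226;  F = 315;  G = 82

Partials: r_u = (1, 0, 14*u), r_v = (0, 1, 6*v). As functions of (u, v):
  E = r_u · r_u = 196*u^2 + 1,
  F = r_u · r_v = 84*u*v,
  G = r_v · r_v = 36*v^2 + 1.
Evaluating at (u, v) = (-5/2, -3/2): E = 1226, F = 315, G = 82.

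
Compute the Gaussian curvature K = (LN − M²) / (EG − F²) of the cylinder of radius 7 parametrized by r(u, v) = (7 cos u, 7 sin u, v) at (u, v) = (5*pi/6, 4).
K = 0

Coefficients of the first fundamental form: E = 49, F = 0, G = 1.
Coefficients of the second fundamental form: L = -7, M = 0, N = 0.
Assemble K = (LN − M²)/(EG − F²) = 0. At (u, v) = (5*pi/6, 4): K = 0.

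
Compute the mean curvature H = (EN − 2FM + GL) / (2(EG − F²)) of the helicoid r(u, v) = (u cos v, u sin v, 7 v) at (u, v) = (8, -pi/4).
H = 0

With E = 1, F = 0, G = u^2 + 49, L = 0, M = -7/sqrt(u^2 + 49), N = 0, assemble
  H = (EN − 2FM + GL) / (2(EG − F²)) = 0.
At (u, v) = (8, -pi/4): H = 0.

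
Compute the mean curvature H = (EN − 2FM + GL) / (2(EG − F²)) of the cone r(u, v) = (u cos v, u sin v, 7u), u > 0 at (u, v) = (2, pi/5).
H = 7*sqrt(2)/40

With E = 50, F = 0, G = u^2, L = 0, M = 0, N = 7*sqrt(2)*u^2/(10*Abs(u)), assemble
  H = (EN − 2FM + GL) / (2(EG − F²)) = 7*sqrt(2)/(20*Abs(u)).
At (u, v) = (2, pi/5): H = 7*sqrt(2)/40.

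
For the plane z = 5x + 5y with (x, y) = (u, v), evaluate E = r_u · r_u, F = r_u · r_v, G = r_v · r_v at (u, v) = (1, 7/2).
E = 26;  F = 25;  G = 26

Partials: r_u = (1, 0, 5), r_v = (0, 1, 5). As functions of (u, v):
  E = r_u · r_u = 26,
  F = r_u · r_v = 25,
  G = r_v · r_v = 26.
Evaluating at (u, v) = (1, 7/2): E = 26, F = 25, G = 26.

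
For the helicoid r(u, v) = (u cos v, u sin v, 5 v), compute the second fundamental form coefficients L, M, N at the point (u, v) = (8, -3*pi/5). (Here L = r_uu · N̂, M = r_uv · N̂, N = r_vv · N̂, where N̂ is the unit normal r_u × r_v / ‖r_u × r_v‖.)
L = 0;  M = -5*sqrt(89)/89;  N = 0

Compute the unit normal N̂(u, v) = (5*sin(v)/sqrt(u^2 + 25), -5*cos(v)/sqrt(u^2 + 25), u/sqrt(u^2 + 25)), and the second partials r_uu, r_uv, r_vv. Take dot products:
  L(u, v) = r_uu · N̂ = 0,
  M(u, v) = r_uv · N̂ = -5/sqrt(u^2 + 25),
  N(u, v) = r_vv · N̂ = 0.
Evaluating at (u, v) = (8, -3*pi/5):
  L = 0, M = -5*sqrt(89)/89, N = 0.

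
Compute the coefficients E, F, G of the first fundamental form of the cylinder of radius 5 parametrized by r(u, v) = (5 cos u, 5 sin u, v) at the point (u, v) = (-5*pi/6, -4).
E = 25;  F = 0;  G = 1

Partials: r_u = (-5*sin(u), 5*cos(u), 0), r_v = (0, 0, 1). As functions of (u, v):
  E = r_u · r_u = 25,
  F = r_u · r_v = 0,
  G = r_v · r_v = 1.
Evaluating at (u, v) = (-5*pi/6, -4): E = 25, F = 0, G = 1.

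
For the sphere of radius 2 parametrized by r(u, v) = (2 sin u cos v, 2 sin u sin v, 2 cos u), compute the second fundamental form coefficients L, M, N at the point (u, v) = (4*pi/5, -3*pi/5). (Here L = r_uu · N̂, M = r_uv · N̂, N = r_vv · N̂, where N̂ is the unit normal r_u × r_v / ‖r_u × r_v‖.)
L = -2;  M = 0;  N = -5/4 + sqrt(5)/4

Compute the unit normal N̂(u, v) = (sin(u)^2*cos(v)/Abs(sin(u)), sin(u)^2*sin(v)/Abs(sin(u)), sin(2*u)/(2*Abs(sin(u)))), and the second partials r_uu, r_uv, r_vv. Take dot products:
  L(u, v) = r_uu · N̂ = -2*sin(u)/Abs(sin(u)),
  M(u, v) = r_uv · N̂ = 0,
  N(u, v) = r_vv · N̂ = -2*sin(u)^3/Abs(sin(u)).
Evaluating at (u, v) = (4*pi/5, -3*pi/5):
  L = -2, M = 0, N = -5/4 + sqrt(5)/4.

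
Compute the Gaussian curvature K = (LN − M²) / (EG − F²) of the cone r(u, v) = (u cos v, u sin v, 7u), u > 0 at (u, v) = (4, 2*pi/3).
K = 0

Coefficients of the first fundamental form: E = 50, F = 0, G = u^2.
Coefficients of the second fundamental form: L = 0, M = 0, N = 7*sqrt(2)*u^2/(10*Abs(u)).
Assemble K = (LN − M²)/(EG − F²) = 0. At (u, v) = (4, 2*pi/3): K = 0.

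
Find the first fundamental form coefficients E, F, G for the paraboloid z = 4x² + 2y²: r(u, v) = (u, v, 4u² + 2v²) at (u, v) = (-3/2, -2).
E = 145;  F = 96;  G = 65

Partials: r_u = (1, 0, 8*u), r_v = (0, 1, 4*v). As functions of (u, v):
  E = r_u · r_u = 64*u^2 + 1,
  F = r_u · r_v = 32*u*v,
  G = r_v · r_v = 16*v^2 + 1.
Evaluating at (u, v) = (-3/2, -2): E = 145, F = 96, G = 65.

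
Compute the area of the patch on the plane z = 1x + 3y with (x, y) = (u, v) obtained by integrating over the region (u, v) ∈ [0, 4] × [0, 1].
Area = 4*sqrt(11)

Area = ∫∫ √(EG − F²) du dv with √(EG − F²) = sqrt(11). Integrating over [0, 4] × [0, 1] gives 4*sqrt(11).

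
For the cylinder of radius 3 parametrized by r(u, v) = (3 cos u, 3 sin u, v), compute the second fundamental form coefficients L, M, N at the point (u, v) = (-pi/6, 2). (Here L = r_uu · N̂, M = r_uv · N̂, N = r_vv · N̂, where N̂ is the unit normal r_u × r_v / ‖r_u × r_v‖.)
L = -3;  M = 0;  N = 0

Compute the unit normal N̂(u, v) = (cos(u), sin(u), 0), and the second partials r_uu, r_uv, r_vv. Take dot products:
  L(u, v) = r_uu · N̂ = -3,
  M(u, v) = r_uv · N̂ = 0,
  N(u, v) = r_vv · N̂ = 0.
Evaluating at (u, v) = (-pi/6, 2):
  L = -3, M = 0, N = 0.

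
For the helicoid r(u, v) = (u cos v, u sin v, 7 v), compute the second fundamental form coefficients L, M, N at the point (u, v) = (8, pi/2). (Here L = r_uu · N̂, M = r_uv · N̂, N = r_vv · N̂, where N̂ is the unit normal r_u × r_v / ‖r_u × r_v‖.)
L = 0;  M = -7*sqrt(113)/113;  N = 0

Compute the unit normal N̂(u, v) = (7*sin(v)/sqrt(u^2 + 49), -7*cos(v)/sqrt(u^2 + 49), u/sqrt(u^2 + 49)), and the second partials r_uu, r_uv, r_vv. Take dot products:
  L(u, v) = r_uu · N̂ = 0,
  M(u, v) = r_uv · N̂ = -7/sqrt(u^2 + 49),
  N(u, v) = r_vv · N̂ = 0.
Evaluating at (u, v) = (8, pi/2):
  L = 0, M = -7*sqrt(113)/113, N = 0.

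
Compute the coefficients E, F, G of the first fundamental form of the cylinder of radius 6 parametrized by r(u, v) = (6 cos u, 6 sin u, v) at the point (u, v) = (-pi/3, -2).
E = 36;  F = 0;  G = 1

Partials: r_u = (-6*sin(u), 6*cos(u), 0), r_v = (0, 0, 1). As functions of (u, v):
  E = r_u · r_u = 36,
  F = r_u · r_v = 0,
  G = r_v · r_v = 1.
Evaluating at (u, v) = (-pi/3, -2): E = 36, F = 0, G = 1.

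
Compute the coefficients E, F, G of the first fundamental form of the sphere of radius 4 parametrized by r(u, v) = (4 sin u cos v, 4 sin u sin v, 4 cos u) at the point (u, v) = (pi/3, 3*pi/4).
E = 16;  F = 0;  G = 12

Partials: r_u = (4*cos(u)*cos(v), 4*sin(v)*cos(u), -4*sin(u)), r_v = (-4*sin(u)*sin(v), 4*sin(u)*cos(v), 0). As functions of (u, v):
  E = r_u · r_u = 16,
  F = r_u · r_v = 0,
  G = r_v · r_v = 16*sin(u)^2.
Evaluating at (u, v) = (pi/3, 3*pi/4): E = 16, F = 0, G = 12.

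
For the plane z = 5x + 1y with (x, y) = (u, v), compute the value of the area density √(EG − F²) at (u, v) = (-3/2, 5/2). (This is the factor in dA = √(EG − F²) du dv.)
√(EG − F²)|_{(-3/2, 5/2)} = 3*sqrt(3)

E = 26, F = 5, G = 2, so EG − F² = 27. Taking the positive square root: √(EG − F²) = 3*sqrt(3). At (u, v) = (-3/2, 5/2): 3*sqrt(3).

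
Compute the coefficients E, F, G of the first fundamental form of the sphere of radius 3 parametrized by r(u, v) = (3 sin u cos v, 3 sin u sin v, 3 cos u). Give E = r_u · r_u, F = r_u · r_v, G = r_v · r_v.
E = 9;  F = 0;  G = 9*sin(u)^2

Compute partials: r_u = (3*cos(u)*cos(v), 3*sin(v)*cos(u), -3*sin(u)), r_v = (-3*sin(u)*sin(v), 3*sin(u)*cos(v), 0). Then
  E = r_u · r_u = 9,
  F = r_u · r_v = 0,
  G = r_v · r_v = 9*sin(u)^2.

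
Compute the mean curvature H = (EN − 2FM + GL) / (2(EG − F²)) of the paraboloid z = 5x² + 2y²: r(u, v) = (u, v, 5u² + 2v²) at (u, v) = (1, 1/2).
H = 227*sqrt(105)/11025

With E = 100*u^2 + 1, F = 40*u*v, G = 16*v^2 + 1, L = 10/sqrt(100*u^2 + 16*v^2 + 1), M = 0, N = 4/sqrt(100*u^2 + 16*v^2 + 1), assemble
  H = (EN − 2FM + GL) / (2(EG − F²)) = (200*u^2 + 80*v^2 + 7)/(100*u^2 + 16*v^2 + 1)^(3/2).
At (u, v) = (1, 1/2): H = 227*sqrt(105)/11025.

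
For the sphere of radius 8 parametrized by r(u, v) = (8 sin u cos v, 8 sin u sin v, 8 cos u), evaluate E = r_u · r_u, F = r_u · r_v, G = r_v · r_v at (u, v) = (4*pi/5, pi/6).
E = 64;  F = 0;  G = 40 - 8*sqrt(5)

Partials: r_u = (8*cos(u)*cos(v), 8*sin(v)*cos(u), -8*sin(u)), r_v = (-8*sin(u)*sin(v), 8*sin(u)*cos(v), 0). As functions of (u, v):
  E = r_u · r_u = 64,
  F = r_u · r_v = 0,
  G = r_v · r_v = 64*sin(u)^2.
Evaluating at (u, v) = (4*pi/5, pi/6): E = 64, F = 0, G = 40 - 8*sqrt(5).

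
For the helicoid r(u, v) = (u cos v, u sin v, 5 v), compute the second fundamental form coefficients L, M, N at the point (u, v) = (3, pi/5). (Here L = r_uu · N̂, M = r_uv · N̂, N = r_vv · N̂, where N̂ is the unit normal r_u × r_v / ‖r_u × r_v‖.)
L = 0;  M = -5*sqrt(34)/34;  N = 0

Compute the unit normal N̂(u, v) = (5*sin(v)/sqrt(u^2 + 25), -5*cos(v)/sqrt(u^2 + 25), u/sqrt(u^2 + 25)), and the second partials r_uu, r_uv, r_vv. Take dot products:
  L(u, v) = r_uu · N̂ = 0,
  M(u, v) = r_uv · N̂ = -5/sqrt(u^2 + 25),
  N(u, v) = r_vv · N̂ = 0.
Evaluating at (u, v) = (3, pi/5):
  L = 0, M = -5*sqrt(34)/34, N = 0.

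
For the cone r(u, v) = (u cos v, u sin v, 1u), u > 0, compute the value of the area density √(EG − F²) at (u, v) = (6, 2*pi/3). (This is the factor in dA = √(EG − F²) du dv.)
√(EG − F²)|_{(6, 2*pi/3)} = 6*sqrt(2)

E = 2, F = 0, G = u^2, so EG − F² = 2*u^2. Taking the positive square root: √(EG − F²) = sqrt(2)*Abs(u). At (u, v) = (6, 2*pi/3): 6*sqrt(2).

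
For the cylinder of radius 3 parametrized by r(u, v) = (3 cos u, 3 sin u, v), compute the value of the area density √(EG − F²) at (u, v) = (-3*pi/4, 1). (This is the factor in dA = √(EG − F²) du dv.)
√(EG − F²)|_{(-3*pi/4, 1)} = 3

E = 9, F = 0, G = 1, so EG − F² = 9. Taking the positive square root: √(EG − F²) = 3. At (u, v) = (-3*pi/4, 1): 3.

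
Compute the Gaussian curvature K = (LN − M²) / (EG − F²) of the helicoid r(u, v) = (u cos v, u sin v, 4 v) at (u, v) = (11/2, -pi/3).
K = -256/34225

Coefficients of the first fundamental form: E = 1, F = 0, G = u^2 + 16.
Coefficients of the second fundamental form: L = 0, M = -4/sqrt(u^2 + 16), N = 0.
Assemble K = (LN − M²)/(EG − F²) = -16/(u^2 + 16)^2. At (u, v) = (11/2, -pi/3): K = -256/34225.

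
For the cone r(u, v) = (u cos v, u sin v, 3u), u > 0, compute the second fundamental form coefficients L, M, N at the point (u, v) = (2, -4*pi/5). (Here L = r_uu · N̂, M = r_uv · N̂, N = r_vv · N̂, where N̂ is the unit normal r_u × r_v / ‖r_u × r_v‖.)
L = 0;  M = 0;  N = 3*sqrt(10)/5

Compute the unit normal N̂(u, v) = (-3*sqrt(10)*u*cos(v)/(10*Abs(u)), -3*sqrt(10)*u*sin(v)/(10*Abs(u)), sqrt(10)*u/(10*Abs(u))), and the second partials r_uu, r_uv, r_vv. Take dot products:
  L(u, v) = r_uu · N̂ = 0,
  M(u, v) = r_uv · N̂ = 0,
  N(u, v) = r_vv · N̂ = 3*sqrt(10)*u^2/(10*Abs(u)).
Evaluating at (u, v) = (2, -4*pi/5):
  L = 0, M = 0, N = 3*sqrt(10)/5.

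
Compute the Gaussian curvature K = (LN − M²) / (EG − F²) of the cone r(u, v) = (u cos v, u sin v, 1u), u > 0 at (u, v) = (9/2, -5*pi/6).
K = 0

Coefficients of the first fundamental form: E = 2, F = 0, G = u^2.
Coefficients of the second fundamental form: L = 0, M = 0, N = sqrt(2)*u^2/(2*Abs(u)).
Assemble K = (LN − M²)/(EG − F²) = 0. At (u, v) = (9/2, -5*pi/6): K = 0.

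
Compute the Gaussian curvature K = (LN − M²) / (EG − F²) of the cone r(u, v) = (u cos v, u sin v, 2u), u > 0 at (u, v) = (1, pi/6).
K = 0

Coefficients of the first fundamental form: E = 5, F = 0, G = u^2.
Coefficients of the second fundamental form: L = 0, M = 0, N = 2*sqrt(5)*u^2/(5*Abs(u)).
Assemble K = (LN − M²)/(EG − F²) = 0. At (u, v) = (1, pi/6): K = 0.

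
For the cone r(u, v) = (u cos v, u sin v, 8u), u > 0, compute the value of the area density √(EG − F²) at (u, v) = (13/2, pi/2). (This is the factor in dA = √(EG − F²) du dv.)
√(EG − F²)|_{(13/2, pi/2)} = 13*sqrt(65)/2

E = 65, F = 0, G = u^2, so EG − F² = 65*u^2. Taking the positive square root: √(EG − F²) = sqrt(65)*Abs(u). At (u, v) = (13/2, pi/2): 13*sqrt(65)/2.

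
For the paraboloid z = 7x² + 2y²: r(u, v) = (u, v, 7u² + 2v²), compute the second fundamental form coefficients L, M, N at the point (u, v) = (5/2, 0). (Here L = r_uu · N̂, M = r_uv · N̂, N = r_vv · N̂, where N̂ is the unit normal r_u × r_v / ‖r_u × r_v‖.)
L = 7*sqrt(1226)/613;  M = 0;  N = 2*sqrt(1226)/613

Compute the unit normal N̂(u, v) = (-14*u/sqrt(196*u^2 + 16*v^2 + 1), -4*v/sqrt(196*u^2 + 16*v^2 + 1), 1/sqrt(196*u^2 + 16*v^2 + 1)), and the second partials r_uu, r_uv, r_vv. Take dot products:
  L(u, v) = r_uu · N̂ = 14/sqrt(196*u^2 + 16*v^2 + 1),
  M(u, v) = r_uv · N̂ = 0,
  N(u, v) = r_vv · N̂ = 4/sqrt(196*u^2 + 16*v^2 + 1).
Evaluating at (u, v) = (5/2, 0):
  L = 7*sqrt(1226)/613, M = 0, N = 2*sqrt(1226)/613.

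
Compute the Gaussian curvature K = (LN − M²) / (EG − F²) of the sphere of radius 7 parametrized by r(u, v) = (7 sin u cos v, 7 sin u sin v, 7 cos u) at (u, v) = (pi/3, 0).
K = 1/49

Coefficients of the first fundamental form: E = 49, F = 0, G = 49*sin(u)^2.
Coefficients of the second fundamental form: L = -7*sin(u)/Abs(sin(u)), M = 0, N = -7*sin(u)^3/Abs(sin(u)).
Assemble K = (LN − M²)/(EG − F²) = 1/49. At (u, v) = (pi/3, 0): K = 1/49.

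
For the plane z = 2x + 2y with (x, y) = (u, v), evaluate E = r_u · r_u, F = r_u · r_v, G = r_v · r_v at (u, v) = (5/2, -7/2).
E = 5;  F = 4;  G = 5

Partials: r_u = (1, 0, 2), r_v = (0, 1, 2). As functions of (u, v):
  E = r_u · r_u = 5,
  F = r_u · r_v = 4,
  G = r_v · r_v = 5.
Evaluating at (u, v) = (5/2, -7/2): E = 5, F = 4, G = 5.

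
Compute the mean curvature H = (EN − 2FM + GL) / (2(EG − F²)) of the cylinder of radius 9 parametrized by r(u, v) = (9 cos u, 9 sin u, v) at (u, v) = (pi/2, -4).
H = -1/18

With E = 81, F = 0, G = 1, L = -9, M = 0, N = 0, assemble
  H = (EN − 2FM + GL) / (2(EG − F²)) = -1/18.
At (u, v) = (pi/2, -4): H = -1/18.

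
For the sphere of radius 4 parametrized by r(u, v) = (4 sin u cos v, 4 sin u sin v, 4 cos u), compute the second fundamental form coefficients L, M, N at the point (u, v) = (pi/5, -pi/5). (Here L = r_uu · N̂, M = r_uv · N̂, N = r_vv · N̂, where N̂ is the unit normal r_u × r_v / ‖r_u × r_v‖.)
L = -4;  M = 0;  N = -5/2 + sqrt(5)/2

Compute the unit normal N̂(u, v) = (sin(u)^2*cos(v)/Abs(sin(u)), sin(u)^2*sin(v)/Abs(sin(u)), sin(2*u)/(2*Abs(sin(u)))), and the second partials r_uu, r_uv, r_vv. Take dot products:
  L(u, v) = r_uu · N̂ = -4*sin(u)/Abs(sin(u)),
  M(u, v) = r_uv · N̂ = 0,
  N(u, v) = r_vv · N̂ = -4*sin(u)^3/Abs(sin(u)).
Evaluating at (u, v) = (pi/5, -pi/5):
  L = -4, M = 0, N = -5/2 + sqrt(5)/2.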